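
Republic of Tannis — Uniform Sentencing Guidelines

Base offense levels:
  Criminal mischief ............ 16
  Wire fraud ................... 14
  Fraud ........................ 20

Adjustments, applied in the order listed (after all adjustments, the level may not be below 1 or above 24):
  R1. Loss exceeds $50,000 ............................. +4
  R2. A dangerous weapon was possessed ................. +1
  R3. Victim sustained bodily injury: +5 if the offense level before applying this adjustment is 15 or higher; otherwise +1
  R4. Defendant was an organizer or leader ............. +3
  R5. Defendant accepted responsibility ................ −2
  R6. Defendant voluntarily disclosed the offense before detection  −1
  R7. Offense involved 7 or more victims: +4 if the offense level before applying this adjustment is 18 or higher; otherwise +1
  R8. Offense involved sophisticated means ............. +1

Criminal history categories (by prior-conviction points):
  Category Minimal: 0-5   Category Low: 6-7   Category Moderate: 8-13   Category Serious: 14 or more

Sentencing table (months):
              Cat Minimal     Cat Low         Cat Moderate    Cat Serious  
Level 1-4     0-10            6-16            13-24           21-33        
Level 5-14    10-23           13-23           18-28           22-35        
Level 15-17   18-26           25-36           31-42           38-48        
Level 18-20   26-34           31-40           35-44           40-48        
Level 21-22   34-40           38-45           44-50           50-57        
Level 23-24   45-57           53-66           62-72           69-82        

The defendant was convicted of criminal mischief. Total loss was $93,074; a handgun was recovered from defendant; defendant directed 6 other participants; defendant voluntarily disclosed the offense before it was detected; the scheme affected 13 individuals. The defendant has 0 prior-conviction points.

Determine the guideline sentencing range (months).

Base offense level for criminal mischief: 16.
R1 applies: 16 + 4 = 20.
R2 applies: 20 + 1 = 21.
R3 does not apply.
R4 applies: 21 + 3 = 24.
R6 applies: 24 − 1 = 23.
R7 applies (level before this adjustment is 23 ≥ 18, so +4): 23 + 4 = 27.
R8 does not apply.
Level 27 exceeds the maximum of 24; capped at 24.
Final offense level: 24.
Criminal history: 0 prior points → Category Minimal (0-5).
Level 24 falls in the 23-24 band.
Grid: Level 23-24 × Category Minimal = 45-57 months.

45-57 months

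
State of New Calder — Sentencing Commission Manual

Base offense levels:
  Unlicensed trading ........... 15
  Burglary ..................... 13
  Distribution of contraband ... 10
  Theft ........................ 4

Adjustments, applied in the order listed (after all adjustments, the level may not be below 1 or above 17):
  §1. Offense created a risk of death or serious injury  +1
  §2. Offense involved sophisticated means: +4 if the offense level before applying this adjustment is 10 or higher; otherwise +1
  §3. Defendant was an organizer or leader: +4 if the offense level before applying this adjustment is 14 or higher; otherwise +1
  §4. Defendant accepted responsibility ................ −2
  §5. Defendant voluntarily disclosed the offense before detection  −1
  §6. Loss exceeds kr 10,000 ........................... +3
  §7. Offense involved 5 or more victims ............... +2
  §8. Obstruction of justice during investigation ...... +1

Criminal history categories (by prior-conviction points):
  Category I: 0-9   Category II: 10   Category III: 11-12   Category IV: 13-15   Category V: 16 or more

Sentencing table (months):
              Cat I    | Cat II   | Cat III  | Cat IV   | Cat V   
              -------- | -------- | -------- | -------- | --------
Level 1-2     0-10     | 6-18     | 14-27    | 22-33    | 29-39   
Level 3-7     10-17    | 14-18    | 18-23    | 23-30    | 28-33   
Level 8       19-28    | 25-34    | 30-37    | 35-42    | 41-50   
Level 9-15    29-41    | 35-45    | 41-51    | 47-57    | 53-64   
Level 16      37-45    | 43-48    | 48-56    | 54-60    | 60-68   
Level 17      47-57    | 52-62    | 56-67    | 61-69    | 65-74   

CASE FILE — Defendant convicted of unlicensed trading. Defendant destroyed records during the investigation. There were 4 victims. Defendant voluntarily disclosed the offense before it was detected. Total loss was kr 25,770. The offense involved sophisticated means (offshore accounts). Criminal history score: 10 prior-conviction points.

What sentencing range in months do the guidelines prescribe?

52-62 months

Base offense level for unlicensed trading: 15.
§1 does not apply.
§2 applies (level before this adjustment is 15 ≥ 10, so +4): 15 + 4 = 19.
§3 does not apply.
§5 applies: 19 − 1 = 18.
§6 applies: 18 + 3 = 21.
§8 applies: 21 + 1 = 22.
Level 22 exceeds the maximum of 17; capped at 17.
Final offense level: 17.
Criminal history: 10 prior points → Category II (10).
Level 17 falls in the 17 band.
Grid: Level 17 × Category II = 52-62 months.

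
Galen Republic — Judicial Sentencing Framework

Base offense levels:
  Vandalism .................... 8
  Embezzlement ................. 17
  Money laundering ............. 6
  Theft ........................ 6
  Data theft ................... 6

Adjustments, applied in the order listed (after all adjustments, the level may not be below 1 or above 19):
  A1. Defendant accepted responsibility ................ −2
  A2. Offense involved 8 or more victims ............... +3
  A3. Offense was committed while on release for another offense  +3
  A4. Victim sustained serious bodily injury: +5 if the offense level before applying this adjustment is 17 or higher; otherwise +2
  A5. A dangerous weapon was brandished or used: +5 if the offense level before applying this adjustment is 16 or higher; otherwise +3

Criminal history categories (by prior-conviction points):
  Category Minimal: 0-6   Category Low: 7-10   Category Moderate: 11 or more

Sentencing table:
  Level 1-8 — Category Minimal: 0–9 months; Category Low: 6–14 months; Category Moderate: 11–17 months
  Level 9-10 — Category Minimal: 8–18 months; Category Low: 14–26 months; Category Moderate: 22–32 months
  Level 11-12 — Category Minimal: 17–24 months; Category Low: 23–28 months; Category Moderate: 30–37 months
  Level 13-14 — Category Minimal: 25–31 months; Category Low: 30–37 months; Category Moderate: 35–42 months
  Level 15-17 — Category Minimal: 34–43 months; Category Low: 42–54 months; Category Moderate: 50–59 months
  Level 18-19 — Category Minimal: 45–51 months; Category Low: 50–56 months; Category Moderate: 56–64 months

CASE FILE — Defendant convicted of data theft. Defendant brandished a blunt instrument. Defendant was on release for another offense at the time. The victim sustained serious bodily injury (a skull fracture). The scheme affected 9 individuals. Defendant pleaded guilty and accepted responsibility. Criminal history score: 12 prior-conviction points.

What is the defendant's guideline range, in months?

50-59 months

Base offense level for data theft: 6.
A1 applies: 6 − 2 = 4.
A2 applies: 4 + 3 = 7.
A3 applies: 7 + 3 = 10.
A4 applies (level before this adjustment is 10 < 17, so +2): 10 + 2 = 12.
A5 applies (level before this adjustment is 12 < 16, so +3): 12 + 3 = 15.
Final offense level: 15.
Criminal history: 12 prior points → Category Moderate (11+).
Level 15 falls in the 15-17 band.
Grid: Level 15-17 × Category Moderate = 50-59 months.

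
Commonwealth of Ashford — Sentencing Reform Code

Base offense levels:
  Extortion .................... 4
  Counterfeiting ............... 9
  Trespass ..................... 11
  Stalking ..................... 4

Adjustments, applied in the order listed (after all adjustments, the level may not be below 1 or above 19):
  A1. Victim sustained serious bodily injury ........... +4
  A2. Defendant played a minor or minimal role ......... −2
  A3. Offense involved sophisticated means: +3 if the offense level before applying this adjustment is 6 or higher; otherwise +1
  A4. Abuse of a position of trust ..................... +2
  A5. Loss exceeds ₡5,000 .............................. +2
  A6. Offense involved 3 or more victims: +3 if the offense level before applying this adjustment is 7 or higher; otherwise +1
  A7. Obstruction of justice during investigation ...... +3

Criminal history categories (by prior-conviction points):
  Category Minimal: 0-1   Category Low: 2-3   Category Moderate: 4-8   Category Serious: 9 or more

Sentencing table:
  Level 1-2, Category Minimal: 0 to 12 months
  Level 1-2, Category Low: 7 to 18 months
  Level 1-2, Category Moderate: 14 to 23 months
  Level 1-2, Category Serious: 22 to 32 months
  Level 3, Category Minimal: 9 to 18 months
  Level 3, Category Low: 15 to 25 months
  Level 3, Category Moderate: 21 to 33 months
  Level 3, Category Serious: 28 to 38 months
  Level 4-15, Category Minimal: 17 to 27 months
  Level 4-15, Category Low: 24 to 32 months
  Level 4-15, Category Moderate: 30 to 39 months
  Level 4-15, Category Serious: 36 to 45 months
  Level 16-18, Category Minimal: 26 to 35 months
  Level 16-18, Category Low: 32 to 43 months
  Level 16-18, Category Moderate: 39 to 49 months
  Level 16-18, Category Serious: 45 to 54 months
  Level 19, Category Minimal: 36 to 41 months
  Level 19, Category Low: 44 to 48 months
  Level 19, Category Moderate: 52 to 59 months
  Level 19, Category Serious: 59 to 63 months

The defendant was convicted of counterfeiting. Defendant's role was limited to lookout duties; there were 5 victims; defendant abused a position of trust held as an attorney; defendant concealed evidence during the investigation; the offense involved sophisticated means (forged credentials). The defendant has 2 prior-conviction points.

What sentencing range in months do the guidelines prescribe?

32-43 months

Base offense level for counterfeiting: 9.
A2 applies: 9 − 2 = 7.
A3 applies (level before this adjustment is 7 ≥ 6, so +3): 7 + 3 = 10.
A4 applies: 10 + 2 = 12.
A6 applies (level before this adjustment is 12 ≥ 7, so +3): 12 + 3 = 15.
A7 applies: 15 + 3 = 18.
Final offense level: 18.
Criminal history: 2 prior points → Category Low (2-3).
Level 18 falls in the 16-18 band.
Grid: Level 16-18 × Category Low = 32-43 months.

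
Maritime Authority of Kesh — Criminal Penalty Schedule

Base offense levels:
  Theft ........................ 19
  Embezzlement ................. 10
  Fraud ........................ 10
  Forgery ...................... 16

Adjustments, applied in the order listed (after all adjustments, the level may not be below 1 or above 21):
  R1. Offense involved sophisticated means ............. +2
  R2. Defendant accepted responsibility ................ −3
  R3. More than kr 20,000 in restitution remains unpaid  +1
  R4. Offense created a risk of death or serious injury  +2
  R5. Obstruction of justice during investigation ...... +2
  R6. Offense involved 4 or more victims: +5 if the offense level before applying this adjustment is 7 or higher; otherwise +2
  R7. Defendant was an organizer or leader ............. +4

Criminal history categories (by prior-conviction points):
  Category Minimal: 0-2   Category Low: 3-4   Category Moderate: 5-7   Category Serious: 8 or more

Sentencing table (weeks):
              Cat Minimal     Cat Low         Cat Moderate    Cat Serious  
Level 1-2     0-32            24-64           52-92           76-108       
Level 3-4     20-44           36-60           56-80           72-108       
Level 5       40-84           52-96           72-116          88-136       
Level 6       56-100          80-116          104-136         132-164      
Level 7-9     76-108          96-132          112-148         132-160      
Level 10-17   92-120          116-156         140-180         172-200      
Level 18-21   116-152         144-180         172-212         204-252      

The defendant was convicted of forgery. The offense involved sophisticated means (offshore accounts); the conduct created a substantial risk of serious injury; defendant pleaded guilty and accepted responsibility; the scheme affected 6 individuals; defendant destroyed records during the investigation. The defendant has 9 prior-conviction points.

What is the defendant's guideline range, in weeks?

Base offense level for forgery: 16.
R1 applies: 16 + 2 = 18.
R2 applies: 18 − 3 = 15.
R3 does not apply.
R4 applies: 15 + 2 = 17.
R5 applies: 17 + 2 = 19.
R6 applies (level before this adjustment is 19 ≥ 7, so +5): 19 + 5 = 24.
Level 24 exceeds the maximum of 21; capped at 21.
Final offense level: 21.
Criminal history: 9 prior points → Category Serious (8+).
Level 21 falls in the 18-21 band.
Grid: Level 18-21 × Category Serious = 204-252 weeks.

204-252 weeks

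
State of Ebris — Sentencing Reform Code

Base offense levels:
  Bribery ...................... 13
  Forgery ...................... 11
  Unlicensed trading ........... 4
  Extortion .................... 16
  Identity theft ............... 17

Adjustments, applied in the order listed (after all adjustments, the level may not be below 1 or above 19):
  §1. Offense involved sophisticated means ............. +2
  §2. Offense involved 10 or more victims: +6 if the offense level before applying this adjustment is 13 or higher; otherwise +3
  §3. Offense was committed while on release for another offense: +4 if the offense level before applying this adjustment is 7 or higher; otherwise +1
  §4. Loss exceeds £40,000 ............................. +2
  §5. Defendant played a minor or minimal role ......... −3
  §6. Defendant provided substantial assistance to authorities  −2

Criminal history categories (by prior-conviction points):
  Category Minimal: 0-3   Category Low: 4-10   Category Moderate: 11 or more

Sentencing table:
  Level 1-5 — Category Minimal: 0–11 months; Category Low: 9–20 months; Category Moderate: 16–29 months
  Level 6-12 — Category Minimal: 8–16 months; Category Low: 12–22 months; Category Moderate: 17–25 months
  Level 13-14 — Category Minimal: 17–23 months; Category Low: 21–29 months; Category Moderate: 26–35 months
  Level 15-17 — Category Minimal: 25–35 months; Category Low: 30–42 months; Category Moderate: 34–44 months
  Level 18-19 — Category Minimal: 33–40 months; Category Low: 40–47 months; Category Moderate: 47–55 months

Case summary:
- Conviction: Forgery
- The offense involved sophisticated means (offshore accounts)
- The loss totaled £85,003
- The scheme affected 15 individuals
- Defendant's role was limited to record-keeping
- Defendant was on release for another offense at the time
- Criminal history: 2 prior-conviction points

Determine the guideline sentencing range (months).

33-40 months

Base offense level for forgery: 11.
§1 applies: 11 + 2 = 13.
§2 applies (level before this adjustment is 13 ≥ 13, so +6): 13 + 6 = 19.
§3 applies (level before this adjustment is 19 ≥ 7, so +4): 19 + 4 = 23.
§4 applies: 23 + 2 = 25.
§5 applies: 25 − 3 = 22.
Level 22 exceeds the maximum of 19; capped at 19.
Final offense level: 19.
Criminal history: 2 prior points → Category Minimal (0-3).
Level 19 falls in the 18-19 band.
Grid: Level 18-19 × Category Minimal = 33-40 months.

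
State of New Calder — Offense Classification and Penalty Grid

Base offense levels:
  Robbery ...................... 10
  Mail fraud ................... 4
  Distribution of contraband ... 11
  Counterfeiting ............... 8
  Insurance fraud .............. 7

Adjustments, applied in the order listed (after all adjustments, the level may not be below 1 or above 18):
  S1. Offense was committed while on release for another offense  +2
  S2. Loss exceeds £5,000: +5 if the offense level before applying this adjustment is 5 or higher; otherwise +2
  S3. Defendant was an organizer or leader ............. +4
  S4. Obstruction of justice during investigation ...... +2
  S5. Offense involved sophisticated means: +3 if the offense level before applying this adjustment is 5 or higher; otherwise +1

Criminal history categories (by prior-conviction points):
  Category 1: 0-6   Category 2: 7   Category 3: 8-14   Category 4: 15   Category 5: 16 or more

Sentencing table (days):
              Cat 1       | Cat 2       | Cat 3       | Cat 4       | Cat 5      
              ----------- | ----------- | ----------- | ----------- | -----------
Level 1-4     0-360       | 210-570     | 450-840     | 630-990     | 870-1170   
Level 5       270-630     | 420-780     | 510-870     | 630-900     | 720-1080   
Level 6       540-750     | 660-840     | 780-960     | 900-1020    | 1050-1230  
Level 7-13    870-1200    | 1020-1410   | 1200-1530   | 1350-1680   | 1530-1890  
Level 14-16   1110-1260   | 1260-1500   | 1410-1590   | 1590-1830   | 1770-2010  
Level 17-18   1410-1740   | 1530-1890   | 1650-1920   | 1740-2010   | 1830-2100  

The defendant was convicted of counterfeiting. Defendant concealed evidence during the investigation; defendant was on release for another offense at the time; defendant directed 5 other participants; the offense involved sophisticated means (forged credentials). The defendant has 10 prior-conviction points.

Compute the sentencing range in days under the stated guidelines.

Base offense level for counterfeiting: 8.
S1 applies: 8 + 2 = 10.
S3 applies: 10 + 4 = 14.
S4 applies: 14 + 2 = 16.
S5 applies (level before this adjustment is 16 ≥ 5, so +3): 16 + 3 = 19.
Level 19 exceeds the maximum of 18; capped at 18.
Final offense level: 18.
Criminal history: 10 prior points → Category 3 (8-14).
Level 18 falls in the 17-18 band.
Grid: Level 17-18 × Category 3 = 1650-1920 days.

1650-1920 days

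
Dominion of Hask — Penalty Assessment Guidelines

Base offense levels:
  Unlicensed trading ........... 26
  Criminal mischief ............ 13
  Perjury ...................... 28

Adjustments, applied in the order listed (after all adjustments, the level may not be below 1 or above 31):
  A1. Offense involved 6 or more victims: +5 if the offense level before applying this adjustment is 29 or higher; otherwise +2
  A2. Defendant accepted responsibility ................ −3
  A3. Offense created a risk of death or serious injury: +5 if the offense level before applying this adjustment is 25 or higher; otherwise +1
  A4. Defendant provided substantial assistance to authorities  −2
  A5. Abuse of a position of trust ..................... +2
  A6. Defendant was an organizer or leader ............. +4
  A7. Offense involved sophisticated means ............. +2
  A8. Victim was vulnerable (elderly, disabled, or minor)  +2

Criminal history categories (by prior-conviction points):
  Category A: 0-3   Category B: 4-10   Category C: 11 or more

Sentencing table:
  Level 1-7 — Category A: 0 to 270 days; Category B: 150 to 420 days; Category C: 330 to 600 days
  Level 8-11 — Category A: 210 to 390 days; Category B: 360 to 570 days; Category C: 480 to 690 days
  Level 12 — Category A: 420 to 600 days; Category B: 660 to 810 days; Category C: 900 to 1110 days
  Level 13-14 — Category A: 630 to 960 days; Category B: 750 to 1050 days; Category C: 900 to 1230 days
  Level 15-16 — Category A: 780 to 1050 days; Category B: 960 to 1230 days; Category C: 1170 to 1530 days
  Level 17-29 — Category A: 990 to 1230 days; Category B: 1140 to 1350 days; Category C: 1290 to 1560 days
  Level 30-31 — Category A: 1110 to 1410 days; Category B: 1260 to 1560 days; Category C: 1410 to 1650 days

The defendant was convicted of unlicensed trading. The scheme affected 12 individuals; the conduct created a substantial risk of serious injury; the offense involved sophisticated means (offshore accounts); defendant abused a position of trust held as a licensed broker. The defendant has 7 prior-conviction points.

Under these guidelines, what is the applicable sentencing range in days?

Base offense level for unlicensed trading: 26.
A1 applies (level before this adjustment is 26 < 29, so +2): 26 + 2 = 28.
A3 applies (level before this adjustment is 28 ≥ 25, so +5): 28 + 5 = 33.
A5 applies: 33 + 2 = 35.
A6 does not apply.
A7 applies: 35 + 2 = 37.
Level 37 exceeds the maximum of 31; capped at 31.
Final offense level: 31.
Criminal history: 7 prior points → Category B (4-10).
Level 31 falls in the 30-31 band.
Grid: Level 30-31 × Category B = 1260-1560 days.

1260-1560 days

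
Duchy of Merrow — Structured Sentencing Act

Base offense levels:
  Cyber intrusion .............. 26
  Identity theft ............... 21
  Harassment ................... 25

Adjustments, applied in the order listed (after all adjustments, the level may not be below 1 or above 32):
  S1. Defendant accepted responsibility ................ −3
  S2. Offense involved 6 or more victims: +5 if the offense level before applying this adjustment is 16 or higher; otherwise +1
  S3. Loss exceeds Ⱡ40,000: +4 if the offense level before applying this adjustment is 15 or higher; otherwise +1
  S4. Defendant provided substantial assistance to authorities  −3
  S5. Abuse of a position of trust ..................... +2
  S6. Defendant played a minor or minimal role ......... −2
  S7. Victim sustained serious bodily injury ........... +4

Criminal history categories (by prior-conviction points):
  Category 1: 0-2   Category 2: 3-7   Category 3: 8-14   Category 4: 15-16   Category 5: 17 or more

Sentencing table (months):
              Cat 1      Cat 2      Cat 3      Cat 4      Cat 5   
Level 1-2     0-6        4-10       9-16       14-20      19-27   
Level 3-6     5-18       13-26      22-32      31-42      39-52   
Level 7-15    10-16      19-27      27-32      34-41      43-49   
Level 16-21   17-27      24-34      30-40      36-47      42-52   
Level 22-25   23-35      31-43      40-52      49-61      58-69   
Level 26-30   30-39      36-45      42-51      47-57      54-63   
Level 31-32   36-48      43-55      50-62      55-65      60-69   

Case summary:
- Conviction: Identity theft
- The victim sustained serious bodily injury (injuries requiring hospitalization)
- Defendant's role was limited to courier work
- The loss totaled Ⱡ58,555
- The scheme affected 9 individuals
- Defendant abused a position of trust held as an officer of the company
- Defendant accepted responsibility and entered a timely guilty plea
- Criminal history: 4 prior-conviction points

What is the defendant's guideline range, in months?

43-55 months

Base offense level for identity theft: 21.
S1 applies: 21 − 3 = 18.
S2 applies (level before this adjustment is 18 ≥ 16, so +5): 18 + 5 = 23.
S3 applies (level before this adjustment is 23 ≥ 15, so +4): 23 + 4 = 27.
S5 applies: 27 + 2 = 29.
S6 applies: 29 − 2 = 27.
S7 applies: 27 + 4 = 31.
Final offense level: 31.
Criminal history: 4 prior points → Category 2 (3-7).
Level 31 falls in the 31-32 band.
Grid: Level 31-32 × Category 2 = 43-55 months.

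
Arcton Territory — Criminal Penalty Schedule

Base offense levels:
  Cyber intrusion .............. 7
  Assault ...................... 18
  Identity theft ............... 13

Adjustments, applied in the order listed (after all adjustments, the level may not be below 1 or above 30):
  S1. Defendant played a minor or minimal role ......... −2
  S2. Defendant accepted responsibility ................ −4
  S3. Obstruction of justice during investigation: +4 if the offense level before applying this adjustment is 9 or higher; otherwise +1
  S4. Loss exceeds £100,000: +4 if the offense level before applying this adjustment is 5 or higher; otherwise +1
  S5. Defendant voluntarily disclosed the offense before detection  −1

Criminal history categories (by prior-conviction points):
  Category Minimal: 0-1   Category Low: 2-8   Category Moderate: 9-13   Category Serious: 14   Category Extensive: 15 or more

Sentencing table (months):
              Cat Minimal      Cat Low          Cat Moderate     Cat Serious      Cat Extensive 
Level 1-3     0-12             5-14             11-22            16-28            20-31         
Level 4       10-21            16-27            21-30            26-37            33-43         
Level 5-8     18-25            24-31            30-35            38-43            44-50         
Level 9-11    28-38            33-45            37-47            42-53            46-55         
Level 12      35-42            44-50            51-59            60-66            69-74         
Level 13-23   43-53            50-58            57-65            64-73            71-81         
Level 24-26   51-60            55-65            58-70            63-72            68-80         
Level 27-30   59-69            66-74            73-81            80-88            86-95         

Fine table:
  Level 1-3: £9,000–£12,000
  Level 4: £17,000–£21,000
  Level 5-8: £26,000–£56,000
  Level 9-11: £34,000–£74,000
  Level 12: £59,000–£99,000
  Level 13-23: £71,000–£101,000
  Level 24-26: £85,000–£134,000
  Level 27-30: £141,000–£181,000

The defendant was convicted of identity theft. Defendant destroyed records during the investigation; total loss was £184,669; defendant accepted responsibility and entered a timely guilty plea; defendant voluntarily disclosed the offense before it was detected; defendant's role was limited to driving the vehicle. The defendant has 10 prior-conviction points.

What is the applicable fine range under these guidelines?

£34,000–£74,000

Base offense level for identity theft: 13.
S1 applies: 13 − 2 = 11.
S2 applies: 11 − 4 = 7.
S3 applies (level before this adjustment is 7 < 9, so +1): 7 + 1 = 8.
S4 applies (level before this adjustment is 8 ≥ 5, so +4): 8 + 4 = 12.
S5 applies: 12 − 1 = 11.
Final offense level: 11.
Level 11 falls in the 9-11 band.
Fine table: Level 9-11 → £34,000–£74,000.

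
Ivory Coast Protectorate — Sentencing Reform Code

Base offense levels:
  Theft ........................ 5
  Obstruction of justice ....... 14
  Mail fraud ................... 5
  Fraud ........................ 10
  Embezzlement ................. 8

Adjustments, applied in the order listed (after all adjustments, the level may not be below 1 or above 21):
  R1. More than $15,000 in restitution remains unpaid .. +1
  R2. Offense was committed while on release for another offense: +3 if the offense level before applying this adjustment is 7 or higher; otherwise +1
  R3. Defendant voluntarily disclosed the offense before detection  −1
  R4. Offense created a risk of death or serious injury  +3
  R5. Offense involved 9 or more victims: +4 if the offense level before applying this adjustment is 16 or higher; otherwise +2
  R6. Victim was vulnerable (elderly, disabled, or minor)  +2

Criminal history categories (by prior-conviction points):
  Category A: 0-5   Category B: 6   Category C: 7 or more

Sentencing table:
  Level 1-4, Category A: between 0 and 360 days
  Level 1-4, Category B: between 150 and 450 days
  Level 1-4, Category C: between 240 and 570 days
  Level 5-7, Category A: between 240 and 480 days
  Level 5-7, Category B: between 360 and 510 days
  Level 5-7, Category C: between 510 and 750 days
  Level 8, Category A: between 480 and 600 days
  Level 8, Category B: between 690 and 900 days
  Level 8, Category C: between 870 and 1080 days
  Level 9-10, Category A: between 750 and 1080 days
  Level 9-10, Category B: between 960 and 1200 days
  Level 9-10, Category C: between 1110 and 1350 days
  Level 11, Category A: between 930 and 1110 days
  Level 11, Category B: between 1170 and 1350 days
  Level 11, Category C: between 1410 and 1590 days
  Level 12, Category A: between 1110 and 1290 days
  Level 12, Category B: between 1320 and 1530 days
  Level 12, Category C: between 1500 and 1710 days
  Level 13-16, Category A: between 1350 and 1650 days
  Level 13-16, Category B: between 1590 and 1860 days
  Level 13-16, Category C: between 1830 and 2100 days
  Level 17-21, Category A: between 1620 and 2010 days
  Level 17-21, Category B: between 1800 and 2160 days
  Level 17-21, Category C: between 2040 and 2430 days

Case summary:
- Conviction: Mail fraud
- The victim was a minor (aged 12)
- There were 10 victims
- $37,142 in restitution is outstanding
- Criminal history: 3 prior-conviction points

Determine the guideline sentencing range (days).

750-1080 days

Base offense level for mail fraud: 5.
R1 applies: 5 + 1 = 6.
R2 does not apply.
R3 does not apply.
R5 applies (level before this adjustment is 6 < 16, so +2): 6 + 2 = 8.
R6 applies: 8 + 2 = 10.
Final offense level: 10.
Criminal history: 3 prior points → Category A (0-5).
Level 10 falls in the 9-10 band.
Grid: Level 9-10 × Category A = 750-1080 days.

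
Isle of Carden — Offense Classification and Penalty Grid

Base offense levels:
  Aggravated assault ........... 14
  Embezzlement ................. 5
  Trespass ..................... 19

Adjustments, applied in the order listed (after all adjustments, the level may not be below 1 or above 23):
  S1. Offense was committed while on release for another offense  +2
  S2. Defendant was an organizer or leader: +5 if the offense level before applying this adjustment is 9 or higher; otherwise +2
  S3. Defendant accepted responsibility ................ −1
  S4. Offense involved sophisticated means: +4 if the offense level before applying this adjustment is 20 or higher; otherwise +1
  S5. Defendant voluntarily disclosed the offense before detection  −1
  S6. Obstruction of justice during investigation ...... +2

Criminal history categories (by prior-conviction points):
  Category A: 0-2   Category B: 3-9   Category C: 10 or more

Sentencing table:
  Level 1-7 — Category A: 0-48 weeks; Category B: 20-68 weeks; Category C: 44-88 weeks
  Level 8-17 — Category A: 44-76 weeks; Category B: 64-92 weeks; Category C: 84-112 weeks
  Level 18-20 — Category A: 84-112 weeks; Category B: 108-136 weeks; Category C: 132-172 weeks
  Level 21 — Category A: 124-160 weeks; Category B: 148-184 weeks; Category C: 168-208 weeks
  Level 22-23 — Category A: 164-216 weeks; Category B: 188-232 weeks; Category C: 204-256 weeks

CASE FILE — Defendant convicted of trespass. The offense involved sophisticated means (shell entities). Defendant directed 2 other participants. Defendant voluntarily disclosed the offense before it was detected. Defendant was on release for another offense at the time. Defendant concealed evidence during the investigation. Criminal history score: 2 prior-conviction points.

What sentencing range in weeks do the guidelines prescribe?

Base offense level for trespass: 19.
S1 applies: 19 + 2 = 21.
S2 applies (level before this adjustment is 21 ≥ 9, so +5): 21 + 5 = 26.
S4 applies (level before this adjustment is 26 ≥ 20, so +4): 26 + 4 = 30.
S5 applies: 30 − 1 = 29.
S6 applies: 29 + 2 = 31.
Level 31 exceeds the maximum of 23; capped at 23.
Final offense level: 23.
Criminal history: 2 prior points → Category A (0-2).
Level 23 falls in the 22-23 band.
Grid: Level 22-23 × Category A = 164-216 weeks.

164-216 weeks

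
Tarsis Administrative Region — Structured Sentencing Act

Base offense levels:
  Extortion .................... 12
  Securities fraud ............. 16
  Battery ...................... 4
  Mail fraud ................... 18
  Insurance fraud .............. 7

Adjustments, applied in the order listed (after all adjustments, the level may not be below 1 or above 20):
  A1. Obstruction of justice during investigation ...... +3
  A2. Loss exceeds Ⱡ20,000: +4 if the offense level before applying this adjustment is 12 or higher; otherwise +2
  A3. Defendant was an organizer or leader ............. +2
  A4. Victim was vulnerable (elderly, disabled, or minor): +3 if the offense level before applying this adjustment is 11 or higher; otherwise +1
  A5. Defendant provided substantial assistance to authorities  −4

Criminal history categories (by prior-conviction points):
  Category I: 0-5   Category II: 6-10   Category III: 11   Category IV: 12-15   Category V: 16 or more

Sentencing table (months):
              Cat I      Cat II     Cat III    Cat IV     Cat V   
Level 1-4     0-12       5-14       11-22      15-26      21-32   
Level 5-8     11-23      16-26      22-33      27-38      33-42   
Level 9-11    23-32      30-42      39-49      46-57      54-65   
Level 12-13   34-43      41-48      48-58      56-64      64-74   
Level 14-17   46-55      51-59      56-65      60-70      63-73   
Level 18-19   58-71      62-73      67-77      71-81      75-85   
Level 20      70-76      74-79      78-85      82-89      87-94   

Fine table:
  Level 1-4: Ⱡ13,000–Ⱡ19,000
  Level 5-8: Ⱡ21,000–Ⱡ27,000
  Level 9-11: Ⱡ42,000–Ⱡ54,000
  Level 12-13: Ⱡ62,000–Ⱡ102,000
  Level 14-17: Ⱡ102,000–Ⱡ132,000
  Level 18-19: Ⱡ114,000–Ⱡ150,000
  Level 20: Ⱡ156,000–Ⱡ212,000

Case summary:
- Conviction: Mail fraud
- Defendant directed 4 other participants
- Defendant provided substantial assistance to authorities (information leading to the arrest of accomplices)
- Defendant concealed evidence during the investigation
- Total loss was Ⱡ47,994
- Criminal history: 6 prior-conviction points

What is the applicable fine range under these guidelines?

Ⱡ156,000–Ⱡ212,000

Base offense level for mail fraud: 18.
A1 applies: 18 + 3 = 21.
A2 applies (level before this adjustment is 21 ≥ 12, so +4): 21 + 4 = 25.
A3 applies: 25 + 2 = 27.
A5 applies: 27 − 4 = 23.
Level 23 exceeds the maximum of 20; capped at 20.
Final offense level: 20.
Level 20 falls in the 20 band.
Fine table: Level 20 → Ⱡ156,000–Ⱡ212,000.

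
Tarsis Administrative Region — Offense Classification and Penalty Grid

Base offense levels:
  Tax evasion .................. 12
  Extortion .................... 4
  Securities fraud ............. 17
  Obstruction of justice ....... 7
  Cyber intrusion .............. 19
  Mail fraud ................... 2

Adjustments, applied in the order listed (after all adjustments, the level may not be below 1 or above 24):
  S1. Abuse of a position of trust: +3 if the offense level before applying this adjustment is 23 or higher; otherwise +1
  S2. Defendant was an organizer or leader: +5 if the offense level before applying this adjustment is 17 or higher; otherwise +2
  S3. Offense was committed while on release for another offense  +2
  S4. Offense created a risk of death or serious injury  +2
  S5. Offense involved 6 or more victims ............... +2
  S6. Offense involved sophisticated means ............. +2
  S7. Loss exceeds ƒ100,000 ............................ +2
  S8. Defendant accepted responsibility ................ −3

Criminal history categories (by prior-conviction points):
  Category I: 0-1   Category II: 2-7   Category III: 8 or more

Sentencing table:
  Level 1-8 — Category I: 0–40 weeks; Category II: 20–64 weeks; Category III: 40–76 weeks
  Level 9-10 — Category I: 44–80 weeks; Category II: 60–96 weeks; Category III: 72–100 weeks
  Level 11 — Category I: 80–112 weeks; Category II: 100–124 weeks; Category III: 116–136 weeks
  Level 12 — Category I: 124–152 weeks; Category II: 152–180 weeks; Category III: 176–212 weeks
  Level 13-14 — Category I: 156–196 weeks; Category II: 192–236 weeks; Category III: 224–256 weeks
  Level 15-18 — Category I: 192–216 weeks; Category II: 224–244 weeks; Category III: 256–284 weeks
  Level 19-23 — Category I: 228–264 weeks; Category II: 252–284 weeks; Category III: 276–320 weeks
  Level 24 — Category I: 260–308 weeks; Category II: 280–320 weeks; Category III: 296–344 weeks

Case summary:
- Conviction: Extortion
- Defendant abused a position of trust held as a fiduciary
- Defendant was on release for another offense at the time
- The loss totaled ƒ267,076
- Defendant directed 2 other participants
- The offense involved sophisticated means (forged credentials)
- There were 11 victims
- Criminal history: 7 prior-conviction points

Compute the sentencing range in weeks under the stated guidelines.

Base offense level for extortion: 4.
S1 applies (level before this adjustment is 4 < 23, so +1): 4 + 1 = 5.
S2 applies (level before this adjustment is 5 < 17, so +2): 5 + 2 = 7.
S3 applies: 7 + 2 = 9.
S5 applies: 9 + 2 = 11.
S6 applies: 11 + 2 = 13.
S7 applies: 13 + 2 = 15.
Final offense level: 15.
Criminal history: 7 prior points → Category II (2-7).
Level 15 falls in the 15-18 band.
Grid: Level 15-18 × Category II = 224-244 weeks.

224-244 weeks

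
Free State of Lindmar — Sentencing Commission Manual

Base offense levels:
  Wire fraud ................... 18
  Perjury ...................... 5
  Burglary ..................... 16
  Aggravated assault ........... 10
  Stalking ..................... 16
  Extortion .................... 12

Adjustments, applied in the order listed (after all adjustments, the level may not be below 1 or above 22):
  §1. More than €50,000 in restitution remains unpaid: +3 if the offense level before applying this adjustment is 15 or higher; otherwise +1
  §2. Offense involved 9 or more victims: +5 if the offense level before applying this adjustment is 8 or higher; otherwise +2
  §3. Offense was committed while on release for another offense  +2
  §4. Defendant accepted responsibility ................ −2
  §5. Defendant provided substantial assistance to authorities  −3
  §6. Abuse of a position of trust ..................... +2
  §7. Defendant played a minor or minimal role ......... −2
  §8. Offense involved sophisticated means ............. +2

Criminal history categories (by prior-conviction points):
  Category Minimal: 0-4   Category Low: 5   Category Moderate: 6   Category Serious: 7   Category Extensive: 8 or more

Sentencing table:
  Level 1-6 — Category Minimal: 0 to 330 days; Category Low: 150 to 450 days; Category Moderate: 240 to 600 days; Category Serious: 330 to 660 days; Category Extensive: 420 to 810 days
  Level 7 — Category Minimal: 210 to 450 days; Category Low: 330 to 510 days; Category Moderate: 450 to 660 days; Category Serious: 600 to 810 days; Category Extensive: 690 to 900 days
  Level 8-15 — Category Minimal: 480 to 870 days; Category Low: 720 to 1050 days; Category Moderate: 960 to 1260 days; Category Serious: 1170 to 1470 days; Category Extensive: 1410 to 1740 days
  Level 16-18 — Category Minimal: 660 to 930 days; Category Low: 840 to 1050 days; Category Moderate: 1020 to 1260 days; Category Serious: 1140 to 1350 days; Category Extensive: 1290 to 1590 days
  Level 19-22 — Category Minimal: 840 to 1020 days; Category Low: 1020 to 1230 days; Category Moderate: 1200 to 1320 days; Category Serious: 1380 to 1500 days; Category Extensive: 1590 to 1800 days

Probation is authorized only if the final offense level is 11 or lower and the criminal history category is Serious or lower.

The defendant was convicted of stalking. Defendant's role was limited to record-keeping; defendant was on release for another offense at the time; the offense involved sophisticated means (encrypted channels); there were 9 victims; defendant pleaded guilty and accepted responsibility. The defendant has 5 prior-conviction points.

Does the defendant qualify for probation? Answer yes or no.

Base offense level for stalking: 16.
§2 applies (level before this adjustment is 16 ≥ 8, so +5): 16 + 5 = 21.
§3 applies: 21 + 2 = 23.
§4 applies: 23 − 2 = 21.
§5 does not apply.
§6 does not apply.
§7 applies: 21 − 2 = 19.
§8 applies: 19 + 2 = 21.
Final offense level: 21.
Criminal history: 5 prior points → Category Low (5).
Level 21 falls in the 19-22 band.
Grid: Level 19-22 × Category Low = 1020-1230 days.
Probation check: level 21 > 11 and category Low ≤ Serious → not eligible.

No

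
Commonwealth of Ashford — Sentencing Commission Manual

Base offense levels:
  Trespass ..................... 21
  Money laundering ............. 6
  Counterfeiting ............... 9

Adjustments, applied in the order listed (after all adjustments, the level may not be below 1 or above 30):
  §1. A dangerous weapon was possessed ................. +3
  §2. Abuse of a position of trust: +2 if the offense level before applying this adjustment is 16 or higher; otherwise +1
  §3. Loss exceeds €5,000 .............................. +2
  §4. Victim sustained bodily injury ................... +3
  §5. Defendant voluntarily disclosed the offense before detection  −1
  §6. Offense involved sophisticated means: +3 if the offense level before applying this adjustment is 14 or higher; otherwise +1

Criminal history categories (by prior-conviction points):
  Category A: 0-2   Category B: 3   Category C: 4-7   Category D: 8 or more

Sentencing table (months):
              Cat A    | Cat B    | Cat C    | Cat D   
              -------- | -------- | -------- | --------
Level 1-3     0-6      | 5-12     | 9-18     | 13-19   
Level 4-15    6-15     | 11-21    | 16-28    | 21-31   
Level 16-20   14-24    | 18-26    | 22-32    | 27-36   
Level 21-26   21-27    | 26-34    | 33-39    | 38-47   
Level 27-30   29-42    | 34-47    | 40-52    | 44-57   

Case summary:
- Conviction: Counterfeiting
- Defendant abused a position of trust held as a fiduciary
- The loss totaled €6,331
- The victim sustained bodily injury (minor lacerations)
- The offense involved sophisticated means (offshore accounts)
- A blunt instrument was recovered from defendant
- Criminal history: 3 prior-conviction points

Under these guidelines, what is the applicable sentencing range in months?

26-34 months

Base offense level for counterfeiting: 9.
§1 applies: 9 + 3 = 12.
§2 applies (level before this adjustment is 12 < 16, so +1): 12 + 1 = 13.
§3 applies: 13 + 2 = 15.
§4 applies: 15 + 3 = 18.
§5 does not apply.
§6 applies (level before this adjustment is 18 ≥ 14, so +3): 18 + 3 = 21.
Final offense level: 21.
Criminal history: 3 prior points → Category B (3).
Level 21 falls in the 21-26 band.
Grid: Level 21-26 × Category B = 26-34 months.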